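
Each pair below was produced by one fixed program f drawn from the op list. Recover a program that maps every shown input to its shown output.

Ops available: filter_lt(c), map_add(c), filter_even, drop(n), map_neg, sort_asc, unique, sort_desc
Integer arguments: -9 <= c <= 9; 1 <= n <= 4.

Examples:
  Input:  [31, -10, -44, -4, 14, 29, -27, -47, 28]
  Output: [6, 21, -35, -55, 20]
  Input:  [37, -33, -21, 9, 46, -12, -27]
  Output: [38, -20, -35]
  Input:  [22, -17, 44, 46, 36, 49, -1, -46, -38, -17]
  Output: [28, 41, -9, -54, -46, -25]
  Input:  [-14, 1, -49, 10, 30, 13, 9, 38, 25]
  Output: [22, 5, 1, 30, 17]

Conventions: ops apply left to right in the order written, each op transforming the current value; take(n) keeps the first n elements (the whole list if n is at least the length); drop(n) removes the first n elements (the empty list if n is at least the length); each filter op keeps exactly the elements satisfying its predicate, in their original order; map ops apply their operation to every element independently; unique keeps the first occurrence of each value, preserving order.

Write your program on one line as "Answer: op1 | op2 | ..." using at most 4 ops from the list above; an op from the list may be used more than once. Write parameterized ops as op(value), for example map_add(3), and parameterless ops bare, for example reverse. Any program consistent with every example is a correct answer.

map_neg | drop(4) | map_neg | map_add(-8)

Check, running the answer program on each example:
  [31, -10, -44, -4, 14, 29, -27, -47, 28] -> [-31, 10, 44, 4, -14, -29, 27, 47, -28] -> [-14, -29, 27, 47, -28] -> [14, 29, -27, -47, 28] -> [6, 21, -35, -55, 20]
  [37, -33, -21, 9, 46, -12, -27] -> [-37, 33, 21, -9, -46, 12, 27] -> [-46, 12, 27] -> [46, -12, -27] -> [38, -20, -35]
  [22, -17, 44, 46, 36, 49, -1, -46, -38, -17] -> [-22, 17, -44, -46, -36, -49, 1, 46, 38, 17] -> [-36, -49, 1, 46, 38, 17] -> [36, 49, -1, -46, -38, -17] -> [28, 41, -9, -54, -46, -25]
  [-14, 1, -49, 10, 30, 13, 9, 38, 25] -> [14, -1, 49, -10, -30, -13, -9, -38, -25] -> [-30, -13, -9, -38, -25] -> [30, 13, 9, 38, 25] -> [22, 5, 1, 30, 17]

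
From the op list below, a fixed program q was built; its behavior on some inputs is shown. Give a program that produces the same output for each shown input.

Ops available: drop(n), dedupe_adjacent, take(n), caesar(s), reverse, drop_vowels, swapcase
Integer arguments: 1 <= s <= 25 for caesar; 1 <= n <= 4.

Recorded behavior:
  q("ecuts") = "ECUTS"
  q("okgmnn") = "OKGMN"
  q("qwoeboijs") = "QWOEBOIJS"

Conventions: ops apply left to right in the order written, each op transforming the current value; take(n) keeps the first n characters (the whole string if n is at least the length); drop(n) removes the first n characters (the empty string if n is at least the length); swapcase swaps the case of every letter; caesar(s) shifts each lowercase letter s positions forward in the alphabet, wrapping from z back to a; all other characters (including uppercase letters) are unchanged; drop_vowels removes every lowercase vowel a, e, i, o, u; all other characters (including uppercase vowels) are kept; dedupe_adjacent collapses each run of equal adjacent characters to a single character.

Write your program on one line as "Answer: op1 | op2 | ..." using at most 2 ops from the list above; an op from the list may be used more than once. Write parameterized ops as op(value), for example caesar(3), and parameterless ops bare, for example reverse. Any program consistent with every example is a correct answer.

dedupe_adjacent | swapcase

Check, running the answer program on each example:
  "ecuts" -> "ecuts" -> "ECUTS"
  "okgmnn" -> "okgmn" -> "OKGMN"
  "qwoeboijs" -> "qwoeboijs" -> "QWOEBOIJS"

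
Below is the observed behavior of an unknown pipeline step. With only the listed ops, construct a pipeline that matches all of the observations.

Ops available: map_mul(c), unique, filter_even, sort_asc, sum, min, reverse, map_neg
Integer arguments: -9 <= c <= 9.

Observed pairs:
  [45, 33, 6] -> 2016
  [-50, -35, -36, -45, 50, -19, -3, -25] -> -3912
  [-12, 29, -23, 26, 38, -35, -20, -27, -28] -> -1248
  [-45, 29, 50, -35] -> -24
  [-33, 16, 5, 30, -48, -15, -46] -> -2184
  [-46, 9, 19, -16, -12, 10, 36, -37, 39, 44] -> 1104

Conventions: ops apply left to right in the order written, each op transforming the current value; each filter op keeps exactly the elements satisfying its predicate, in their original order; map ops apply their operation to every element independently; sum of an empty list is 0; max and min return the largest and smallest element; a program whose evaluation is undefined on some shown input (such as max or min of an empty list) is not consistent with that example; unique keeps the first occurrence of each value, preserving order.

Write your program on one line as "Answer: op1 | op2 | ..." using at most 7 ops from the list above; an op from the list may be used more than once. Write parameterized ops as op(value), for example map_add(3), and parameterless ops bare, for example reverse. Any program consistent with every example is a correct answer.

map_neg | map_mul(6) | reverse | map_neg | map_mul(4) | sum

Check, running the answer program on each example:
  [45, 33, 6] -> [-45, -33, -6] -> [-270, -198, -36] -> [-36, -198, -270] -> [36, 198, 270] -> [144, 792, 1080] -> 2016
  [-50, -35, -36, -45, 50, -19, -3, -25] -> [50, 35, 36, 45, -50, 19, 3, 25] -> [300, 210, 216, 270, -300, 114, 18, 150] -> [150, 18, 114, -300, 270, 216, 210, 300] -> [-150, -18, -114, 300, -270, -216, -210, -300] -> [-600, -72, -456, 1200, -1080, -864, -840, -1200] -> -3912
  [-12, 29, -23, 26, 38, -35, -20, -27, -28] -> [12, -29, 23, -26, -38, 35, 20, 27, 28] -> [72, -174, 138, -156, -228, 210, 120, 162, 168] -> [168, 162, 120, 210, -228, -156, 138, -174, 72] -> [-168, -162, -120, -210, 228, 156, -138, 174, -72] -> [-672, -648, -480, -840, 912, 624, -552, 696, -288] -> -1248
  [-45, 29, 50, -35] -> [45, -29, -50, 35] -> [270, -174, -300, 210] -> [210, -300, -174, 270] -> [-210, 300, 174, -270] -> [-840, 1200, 696, -1080] -> -24
  [-33, 16, 5, 30, -48, -15, -46] -> [33, -16, -5, -30, 48, 15, 46] -> [198, -96, -30, -180, 288, 90, 276] -> [276, 90, 288, -180, -30, -96, 198] -> [-276, -90, -288, 180, 30, 96, -198] -> [-1104, -360, -1152, 720, 120, 384, -792] -> -2184
  [-46, 9, 19, -16, -12, 10, 36, -37, 39, 44] -> [46, -9, -19, 16, 12, -10, -36, 37, -39, -44] -> [276, -54, -114, 96, 72, -60, -216, 222, -234, -264] -> [-264, -234, 222, -216, -60, 72, 96, -114, -54, 276] -> [264, 234, -222, 216, 60, -72, -96, 114, 54, -276] -> [1056, 936, -888, 864, 240, -288, -384, 456, 216, -1104] -> 1104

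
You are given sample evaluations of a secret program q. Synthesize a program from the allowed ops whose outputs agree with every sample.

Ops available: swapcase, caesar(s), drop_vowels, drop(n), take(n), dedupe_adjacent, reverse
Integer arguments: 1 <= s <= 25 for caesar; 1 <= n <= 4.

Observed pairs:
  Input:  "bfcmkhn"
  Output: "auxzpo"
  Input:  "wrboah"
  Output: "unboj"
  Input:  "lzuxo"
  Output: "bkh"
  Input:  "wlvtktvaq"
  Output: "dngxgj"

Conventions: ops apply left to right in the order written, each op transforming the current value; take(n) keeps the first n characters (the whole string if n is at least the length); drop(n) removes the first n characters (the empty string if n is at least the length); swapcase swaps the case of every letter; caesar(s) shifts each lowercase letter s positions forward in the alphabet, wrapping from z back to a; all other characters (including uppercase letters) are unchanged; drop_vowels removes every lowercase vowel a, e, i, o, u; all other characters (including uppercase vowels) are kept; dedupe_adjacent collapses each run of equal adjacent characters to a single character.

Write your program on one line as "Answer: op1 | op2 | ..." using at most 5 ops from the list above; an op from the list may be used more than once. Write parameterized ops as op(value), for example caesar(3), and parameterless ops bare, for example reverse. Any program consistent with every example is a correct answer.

caesar(19) | caesar(16) | reverse | drop_vowels | caesar(4)

Check, running the answer program on each example:
  "bfcmkhn" -> "uyvfdag" -> "kolvtqw" -> "wqtvlok" -> "wqtvlk" -> "auxzpo"
  "wrboah" -> "pkuhta" -> "fakxjq" -> "qjxkaf" -> "qjxkf" -> "unboj"
  "lzuxo" -> "esnqh" -> "uidgx" -> "xgdiu" -> "xgd" -> "bkh"
  "wlvtktvaq" -> "peomdmotj" -> "fuectcejz" -> "zjectceuf" -> "zjctcf" -> "dngxgj"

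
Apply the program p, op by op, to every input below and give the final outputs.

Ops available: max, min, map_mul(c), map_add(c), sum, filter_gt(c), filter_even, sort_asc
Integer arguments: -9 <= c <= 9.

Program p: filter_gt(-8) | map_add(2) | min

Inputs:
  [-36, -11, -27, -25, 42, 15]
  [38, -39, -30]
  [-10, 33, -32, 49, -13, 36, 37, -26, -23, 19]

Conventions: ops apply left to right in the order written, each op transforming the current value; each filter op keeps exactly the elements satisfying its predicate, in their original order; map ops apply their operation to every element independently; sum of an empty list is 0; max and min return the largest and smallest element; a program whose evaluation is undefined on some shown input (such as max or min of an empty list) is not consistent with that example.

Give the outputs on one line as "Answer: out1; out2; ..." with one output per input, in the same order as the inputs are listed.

17; 40; 21

Execution, op by op:
  [-36, -11, -27, -25, 42, 15] -> [42, 15] -> [44, 17] -> 17
  [38, -39, -30] -> [38] -> [40] -> 40
  [-10, 33, -32, 49, -13, 36, 37, -26, -23, 19] -> [33, 49, 36, 37, 19] -> [35, 51, 38, 39, 21] -> 21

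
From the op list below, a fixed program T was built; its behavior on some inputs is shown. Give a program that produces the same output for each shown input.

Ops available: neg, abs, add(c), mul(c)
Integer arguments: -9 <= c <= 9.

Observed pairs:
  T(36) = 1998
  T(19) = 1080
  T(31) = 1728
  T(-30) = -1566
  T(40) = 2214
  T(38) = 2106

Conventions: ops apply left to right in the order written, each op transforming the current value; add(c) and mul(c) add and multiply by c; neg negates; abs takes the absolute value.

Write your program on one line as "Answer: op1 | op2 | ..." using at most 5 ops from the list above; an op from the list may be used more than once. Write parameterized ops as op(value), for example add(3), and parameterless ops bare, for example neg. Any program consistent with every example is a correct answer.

add(1) | mul(3) | neg | mul(6) | mul(-3)

Check, running the answer program on each example:
  36 -> 37 -> 111 -> -111 -> -666 -> 1998
  19 -> 20 -> 60 -> -60 -> -360 -> 1080
  31 -> 32 -> 96 -> -96 -> -576 -> 1728
  -30 -> -29 -> -87 -> 87 -> 522 -> -1566
  40 -> 41 -> 123 -> -123 -> -738 -> 2214
  38 -> 39 -> 117 -> -117 -> -702 -> 2106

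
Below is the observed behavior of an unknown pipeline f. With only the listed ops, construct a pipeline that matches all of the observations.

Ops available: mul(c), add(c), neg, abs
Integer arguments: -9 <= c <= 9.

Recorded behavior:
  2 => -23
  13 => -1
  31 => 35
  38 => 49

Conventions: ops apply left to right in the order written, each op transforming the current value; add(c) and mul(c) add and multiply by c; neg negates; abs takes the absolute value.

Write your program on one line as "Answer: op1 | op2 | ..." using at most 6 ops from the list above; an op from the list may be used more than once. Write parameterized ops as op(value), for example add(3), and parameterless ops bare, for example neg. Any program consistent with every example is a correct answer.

add(-9) | mul(2) | neg | add(1) | add(8) | neg

Check, running the answer program on each example:
  2 -> -7 -> -14 -> 14 -> 15 -> 23 -> -23
  13 -> 4 -> 8 -> -8 -> -7 -> 1 -> -1
  31 -> 22 -> 44 -> -44 -> -43 -> -35 -> 35
  38 -> 29 -> 58 -> -58 -> -57 -> -49 -> 49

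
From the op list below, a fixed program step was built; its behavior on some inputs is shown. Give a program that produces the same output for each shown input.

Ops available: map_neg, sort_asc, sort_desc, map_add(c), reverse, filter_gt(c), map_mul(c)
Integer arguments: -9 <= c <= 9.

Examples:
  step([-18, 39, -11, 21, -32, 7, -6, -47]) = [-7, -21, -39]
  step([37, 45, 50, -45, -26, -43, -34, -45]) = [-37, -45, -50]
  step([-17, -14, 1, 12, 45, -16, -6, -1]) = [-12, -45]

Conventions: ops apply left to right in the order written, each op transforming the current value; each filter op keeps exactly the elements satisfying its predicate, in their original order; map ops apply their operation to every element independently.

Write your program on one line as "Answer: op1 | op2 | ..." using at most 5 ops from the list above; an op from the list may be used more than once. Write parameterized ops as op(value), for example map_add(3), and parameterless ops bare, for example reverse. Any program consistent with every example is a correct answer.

filter_gt(-8) | filter_gt(2) | sort_desc | map_neg | reverse

Check, running the answer program on each example:
  [-18, 39, -11, 21, -32, 7, -6, -47] -> [39, 21, 7, -6] -> [39, 21, 7] -> [39, 21, 7] -> [-39, -21, -7] -> [-7, -21, -39]
  [37, 45, 50, -45, -26, -43, -34, -45] -> [37, 45, 50] -> [37, 45, 50] -> [50, 45, 37] -> [-50, -45, -37] -> [-37, -45, -50]
  [-17, -14, 1, 12, 45, -16, -6, -1] -> [1, 12, 45, -6, -1] -> [12, 45] -> [45, 12] -> [-45, -12] -> [-12, -45]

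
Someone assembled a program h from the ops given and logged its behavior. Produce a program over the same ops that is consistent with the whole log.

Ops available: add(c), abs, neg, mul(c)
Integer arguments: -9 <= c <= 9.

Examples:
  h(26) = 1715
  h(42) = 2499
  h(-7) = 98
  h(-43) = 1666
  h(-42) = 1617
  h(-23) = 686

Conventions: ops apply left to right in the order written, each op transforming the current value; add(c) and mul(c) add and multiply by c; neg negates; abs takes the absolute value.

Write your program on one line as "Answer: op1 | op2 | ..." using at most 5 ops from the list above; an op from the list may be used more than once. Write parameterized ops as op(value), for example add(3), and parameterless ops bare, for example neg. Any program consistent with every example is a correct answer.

neg | add(-9) | mul(-7) | mul(-7) | abs

Check, running the answer program on each example:
  26 -> -26 -> -35 -> 245 -> -1715 -> 1715
  42 -> -42 -> -51 -> 357 -> -2499 -> 2499
  -7 -> 7 -> -2 -> 14 -> -98 -> 98
  -43 -> 43 -> 34 -> -238 -> 1666 -> 1666
  -42 -> 42 -> 33 -> -231 -> 1617 -> 1617
  -23 -> 23 -> 14 -> -98 -> 686 -> 686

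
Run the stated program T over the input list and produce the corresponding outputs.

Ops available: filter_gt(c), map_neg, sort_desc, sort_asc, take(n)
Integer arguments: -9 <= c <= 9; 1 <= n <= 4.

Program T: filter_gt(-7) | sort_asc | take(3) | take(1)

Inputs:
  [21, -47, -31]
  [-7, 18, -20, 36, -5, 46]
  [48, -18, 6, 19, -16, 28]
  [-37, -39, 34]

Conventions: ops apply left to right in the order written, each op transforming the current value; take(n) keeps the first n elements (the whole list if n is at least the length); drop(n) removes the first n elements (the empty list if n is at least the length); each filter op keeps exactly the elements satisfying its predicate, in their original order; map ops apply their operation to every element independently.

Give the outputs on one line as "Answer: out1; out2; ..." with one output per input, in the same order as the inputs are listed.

Execution, op by op:
  [21, -47, -31] -> [21] -> [21] -> [21] -> [21]
  [-7, 18, -20, 36, -5, 46] -> [18, 36, -5, 46] -> [-5, 18, 36, 46] -> [-5, 18, 36] -> [-5]
  [48, -18, 6, 19, -16, 28] -> [48, 6, 19, 28] -> [6, 19, 28, 48] -> [6, 19, 28] -> [6]
  [-37, -39, 34] -> [34] -> [34] -> [34] -> [34]

[21]; [-5]; [6]; [34]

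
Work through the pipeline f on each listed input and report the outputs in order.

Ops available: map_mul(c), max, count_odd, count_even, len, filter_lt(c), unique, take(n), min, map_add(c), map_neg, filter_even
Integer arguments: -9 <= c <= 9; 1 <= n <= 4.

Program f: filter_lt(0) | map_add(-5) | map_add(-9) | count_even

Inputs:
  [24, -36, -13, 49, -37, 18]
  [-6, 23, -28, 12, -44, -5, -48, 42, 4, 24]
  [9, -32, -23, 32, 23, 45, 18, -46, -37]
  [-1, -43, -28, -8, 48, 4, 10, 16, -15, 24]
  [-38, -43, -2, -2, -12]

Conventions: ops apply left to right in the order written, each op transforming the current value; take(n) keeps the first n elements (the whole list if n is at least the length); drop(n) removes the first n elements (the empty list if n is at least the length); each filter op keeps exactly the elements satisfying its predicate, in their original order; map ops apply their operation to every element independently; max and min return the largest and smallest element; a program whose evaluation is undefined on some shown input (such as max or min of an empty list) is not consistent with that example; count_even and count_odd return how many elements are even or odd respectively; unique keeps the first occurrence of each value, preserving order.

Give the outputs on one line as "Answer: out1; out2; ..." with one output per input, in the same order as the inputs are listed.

Execution, op by op:
  [24, -36, -13, 49, -37, 18] -> [-36, -13, -37] -> [-41, -18, -42] -> [-50, -27, -51] -> 1
  [-6, 23, -28, 12, -44, -5, -48, 42, 4, 24] -> [-6, -28, -44, -5, -48] -> [-11, -33, -49, -10, -53] -> [-20, -42, -58, -19, -62] -> 4
  [9, -32, -23, 32, 23, 45, 18, -46, -37] -> [-32, -23, -46, -37] -> [-37, -28, -51, -42] -> [-46, -37, -60, -51] -> 2
  [-1, -43, -28, -8, 48, 4, 10, 16, -15, 24] -> [-1, -43, -28, -8, -15] -> [-6, -48, -33, -13, -20] -> [-15, -57, -42, -22, -29] -> 2
  [-38, -43, -2, -2, -12] -> [-38, -43, -2, -2, -12] -> [-43, -48, -7, -7, -17] -> [-52, -57, -16, -16, -26] -> 4

1; 4; 2; 2; 4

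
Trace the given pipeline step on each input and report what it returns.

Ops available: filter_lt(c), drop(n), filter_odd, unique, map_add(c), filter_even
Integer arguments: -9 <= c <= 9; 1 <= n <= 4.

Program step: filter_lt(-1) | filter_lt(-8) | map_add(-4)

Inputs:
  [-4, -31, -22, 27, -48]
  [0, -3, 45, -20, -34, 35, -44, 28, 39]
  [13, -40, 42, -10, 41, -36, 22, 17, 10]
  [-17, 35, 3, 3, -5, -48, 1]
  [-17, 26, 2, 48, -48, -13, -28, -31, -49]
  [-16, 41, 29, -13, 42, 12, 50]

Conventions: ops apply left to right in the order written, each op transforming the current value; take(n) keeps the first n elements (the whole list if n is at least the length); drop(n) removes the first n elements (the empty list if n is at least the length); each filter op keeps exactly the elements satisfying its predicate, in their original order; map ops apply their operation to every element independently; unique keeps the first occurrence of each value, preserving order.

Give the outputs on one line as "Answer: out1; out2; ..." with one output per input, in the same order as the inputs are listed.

Execution, op by op:
  [-4, -31, -22, 27, -48] -> [-4, -31, -22, -48] -> [-31, -22, -48] -> [-35, -26, -52]
  [0, -3, 45, -20, -34, 35, -44, 28, 39] -> [-3, -20, -34, -44] -> [-20, -34, -44] -> [-24, -38, -48]
  [13, -40, 42, -10, 41, -36, 22, 17, 10] -> [-40, -10, -36] -> [-40, -10, -36] -> [-44, -14, -40]
  [-17, 35, 3, 3, -5, -48, 1] -> [-17, -5, -48] -> [-17, -48] -> [-21, -52]
  [-17, 26, 2, 48, -48, -13, -28, -31, -49] -> [-17, -48, -13, -28, -31, -49] -> [-17, -48, -13, -28, -31, -49] -> [-21, -52, -17, -32, -35, -53]
  [-16, 41, 29, -13, 42, 12, 50] -> [-16, -13] -> [-16, -13] -> [-20, -17]

[-35, -26, -52]; [-24, -38, -48]; [-44, -14, -40]; [-21, -52]; [-21, -52, -17, -32, -35, -53]; [-20, -17]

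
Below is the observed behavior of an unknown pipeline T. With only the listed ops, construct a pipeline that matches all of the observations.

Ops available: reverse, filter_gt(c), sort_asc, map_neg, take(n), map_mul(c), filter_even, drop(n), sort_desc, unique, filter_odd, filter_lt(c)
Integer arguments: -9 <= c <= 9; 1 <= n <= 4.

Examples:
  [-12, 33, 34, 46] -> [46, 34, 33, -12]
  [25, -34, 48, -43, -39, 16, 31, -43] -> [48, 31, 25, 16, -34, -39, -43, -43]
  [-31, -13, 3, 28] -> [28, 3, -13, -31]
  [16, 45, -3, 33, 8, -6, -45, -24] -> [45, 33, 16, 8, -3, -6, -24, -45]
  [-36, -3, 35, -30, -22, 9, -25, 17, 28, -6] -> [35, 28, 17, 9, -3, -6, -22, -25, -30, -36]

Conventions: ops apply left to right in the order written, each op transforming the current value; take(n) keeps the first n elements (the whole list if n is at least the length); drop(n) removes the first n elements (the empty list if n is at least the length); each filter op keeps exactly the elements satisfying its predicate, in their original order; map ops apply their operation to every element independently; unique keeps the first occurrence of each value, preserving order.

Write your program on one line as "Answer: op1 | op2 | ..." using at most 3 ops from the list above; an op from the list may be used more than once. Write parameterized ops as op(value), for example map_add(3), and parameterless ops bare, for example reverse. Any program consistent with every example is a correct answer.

sort_asc | reverse

Check, running the answer program on each example:
  [-12, 33, 34, 46] -> [-12, 33, 34, 46] -> [46, 34, 33, -12]
  [25, -34, 48, -43, -39, 16, 31, -43] -> [-43, -43, -39, -34, 16, 25, 31, 48] -> [48, 31, 25, 16, -34, -39, -43, -43]
  [-31, -13, 3, 28] -> [-31, -13, 3, 28] -> [28, 3, -13, -31]
  [16, 45, -3, 33, 8, -6, -45, -24] -> [-45, -24, -6, -3, 8, 16, 33, 45] -> [45, 33, 16, 8, -3, -6, -24, -45]
  [-36, -3, 35, -30, -22, 9, -25, 17, 28, -6] -> [-36, -30, -25, -22, -6, -3, 9, 17, 28, 35] -> [35, 28, 17, 9, -3, -6, -22, -25, -30, -36]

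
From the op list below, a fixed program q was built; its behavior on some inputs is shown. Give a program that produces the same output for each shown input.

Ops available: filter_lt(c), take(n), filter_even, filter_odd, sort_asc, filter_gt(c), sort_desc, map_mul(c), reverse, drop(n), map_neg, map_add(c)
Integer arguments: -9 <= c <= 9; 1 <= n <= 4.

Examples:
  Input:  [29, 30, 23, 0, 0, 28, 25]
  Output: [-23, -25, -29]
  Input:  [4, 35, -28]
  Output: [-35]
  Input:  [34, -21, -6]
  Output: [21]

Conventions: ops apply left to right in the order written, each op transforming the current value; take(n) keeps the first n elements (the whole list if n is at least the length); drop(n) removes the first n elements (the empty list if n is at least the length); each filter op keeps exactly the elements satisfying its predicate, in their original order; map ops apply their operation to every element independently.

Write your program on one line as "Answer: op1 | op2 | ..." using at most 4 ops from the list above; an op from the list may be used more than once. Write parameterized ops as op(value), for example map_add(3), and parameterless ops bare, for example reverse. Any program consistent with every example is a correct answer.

sort_desc | filter_odd | sort_asc | map_neg

Check, running the answer program on each example:
  [29, 30, 23, 0, 0, 28, 25] -> [30, 29, 28, 25, 23, 0, 0] -> [29, 25, 23] -> [23, 25, 29] -> [-23, -25, -29]
  [4, 35, -28] -> [35, 4, -28] -> [35] -> [35] -> [-35]
  [34, -21, -6] -> [34, -6, -21] -> [-21] -> [-21] -> [21]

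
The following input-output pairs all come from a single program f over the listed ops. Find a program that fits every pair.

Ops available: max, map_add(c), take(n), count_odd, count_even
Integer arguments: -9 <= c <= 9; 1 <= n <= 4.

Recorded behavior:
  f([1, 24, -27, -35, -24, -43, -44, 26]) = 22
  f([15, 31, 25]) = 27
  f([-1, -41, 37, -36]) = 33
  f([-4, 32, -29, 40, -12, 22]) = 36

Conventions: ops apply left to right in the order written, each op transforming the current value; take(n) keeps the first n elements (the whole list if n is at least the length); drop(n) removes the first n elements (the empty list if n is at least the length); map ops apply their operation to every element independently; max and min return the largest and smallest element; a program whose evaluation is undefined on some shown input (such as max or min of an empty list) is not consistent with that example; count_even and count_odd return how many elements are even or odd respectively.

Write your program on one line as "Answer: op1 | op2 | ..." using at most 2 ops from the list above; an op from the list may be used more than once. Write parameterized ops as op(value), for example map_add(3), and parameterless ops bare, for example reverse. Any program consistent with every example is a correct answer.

map_add(-4) | max

Check, running the answer program on each example:
  [1, 24, -27, -35, -24, -43, -44, 26] -> [-3, 20, -31, -39, -28, -47, -48, 22] -> 22
  [15, 31, 25] -> [11, 27, 21] -> 27
  [-1, -41, 37, -36] -> [-5, -45, 33, -40] -> 33
  [-4, 32, -29, 40, -12, 22] -> [-8, 28, -33, 36, -16, 18] -> 36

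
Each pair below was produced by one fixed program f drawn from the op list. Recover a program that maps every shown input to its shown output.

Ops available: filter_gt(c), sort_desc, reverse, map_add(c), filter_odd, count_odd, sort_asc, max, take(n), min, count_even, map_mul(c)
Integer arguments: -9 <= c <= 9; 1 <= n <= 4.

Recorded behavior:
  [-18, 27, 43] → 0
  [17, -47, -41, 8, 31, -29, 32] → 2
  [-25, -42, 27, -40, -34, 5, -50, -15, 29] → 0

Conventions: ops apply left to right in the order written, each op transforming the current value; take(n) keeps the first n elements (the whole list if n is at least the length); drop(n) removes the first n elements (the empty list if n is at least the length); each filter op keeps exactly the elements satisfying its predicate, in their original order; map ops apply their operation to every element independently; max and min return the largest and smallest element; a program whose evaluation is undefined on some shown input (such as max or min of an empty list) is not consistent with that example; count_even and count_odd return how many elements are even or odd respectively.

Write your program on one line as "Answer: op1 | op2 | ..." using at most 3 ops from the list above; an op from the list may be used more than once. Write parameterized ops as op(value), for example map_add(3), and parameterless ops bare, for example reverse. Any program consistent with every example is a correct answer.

filter_gt(1) | count_even

Check, running the answer program on each example:
  [-18, 27, 43] -> [27, 43] -> 0
  [17, -47, -41, 8, 31, -29, 32] -> [17, 8, 31, 32] -> 2
  [-25, -42, 27, -40, -34, 5, -50, -15, 29] -> [27, 5, 29] -> 0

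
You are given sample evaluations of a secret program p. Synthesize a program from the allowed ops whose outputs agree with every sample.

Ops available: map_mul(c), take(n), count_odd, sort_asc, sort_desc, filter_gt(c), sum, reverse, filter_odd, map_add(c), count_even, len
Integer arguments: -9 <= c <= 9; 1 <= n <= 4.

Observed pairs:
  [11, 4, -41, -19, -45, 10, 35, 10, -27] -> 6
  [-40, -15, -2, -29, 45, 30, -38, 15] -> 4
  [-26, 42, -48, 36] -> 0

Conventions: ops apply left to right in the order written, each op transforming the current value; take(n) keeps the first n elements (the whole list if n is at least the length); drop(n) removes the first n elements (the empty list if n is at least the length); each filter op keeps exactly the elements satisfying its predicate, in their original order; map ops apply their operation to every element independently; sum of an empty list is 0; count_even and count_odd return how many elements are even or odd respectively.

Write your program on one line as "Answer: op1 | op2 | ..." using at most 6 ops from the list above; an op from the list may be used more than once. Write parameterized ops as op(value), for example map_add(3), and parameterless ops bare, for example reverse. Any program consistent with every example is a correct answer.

map_mul(3) | sort_desc | filter_odd | map_add(-7) | count_even

Check, running the answer program on each example:
  [11, 4, -41, -19, -45, 10, 35, 10, -27] -> [33, 12, -123, -57, -135, 30, 105, 30, -81] -> [105, 33, 30, 30, 12, -57, -81, -123, -135] -> [105, 33, -57, -81, -123, -135] -> [98, 26, -64, -88, -130, -142] -> 6
  [-40, -15, -2, -29, 45, 30, -38, 15] -> [-120, -45, -6, -87, 135, 90, -114, 45] -> [135, 90, 45, -6, -45, -87, -114, -120] -> [135, 45, -45, -87] -> [128, 38, -52, -94] -> 4
  [-26, 42, -48, 36] -> [-78, 126, -144, 108] -> [126, 108, -78, -144] -> [] -> [] -> 0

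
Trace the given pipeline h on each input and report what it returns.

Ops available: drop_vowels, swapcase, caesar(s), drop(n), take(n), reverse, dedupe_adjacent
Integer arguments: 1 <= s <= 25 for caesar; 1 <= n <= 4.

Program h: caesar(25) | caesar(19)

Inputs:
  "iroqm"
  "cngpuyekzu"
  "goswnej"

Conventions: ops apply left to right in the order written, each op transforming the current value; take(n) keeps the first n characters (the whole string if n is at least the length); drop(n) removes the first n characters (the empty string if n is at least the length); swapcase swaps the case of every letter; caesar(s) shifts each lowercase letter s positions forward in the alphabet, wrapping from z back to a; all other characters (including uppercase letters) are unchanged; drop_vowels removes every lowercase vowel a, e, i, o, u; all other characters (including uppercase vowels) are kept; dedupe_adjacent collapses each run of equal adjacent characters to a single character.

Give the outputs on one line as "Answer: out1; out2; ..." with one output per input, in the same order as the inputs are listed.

"ajgie"; "ufyhmqwcrm"; "ygkofwb"

Execution, op by op:
  "iroqm" -> "hqnpl" -> "ajgie"
  "cngpuyekzu" -> "bmfotxdjyt" -> "ufyhmqwcrm"
  "goswnej" -> "fnrvmdi" -> "ygkofwb"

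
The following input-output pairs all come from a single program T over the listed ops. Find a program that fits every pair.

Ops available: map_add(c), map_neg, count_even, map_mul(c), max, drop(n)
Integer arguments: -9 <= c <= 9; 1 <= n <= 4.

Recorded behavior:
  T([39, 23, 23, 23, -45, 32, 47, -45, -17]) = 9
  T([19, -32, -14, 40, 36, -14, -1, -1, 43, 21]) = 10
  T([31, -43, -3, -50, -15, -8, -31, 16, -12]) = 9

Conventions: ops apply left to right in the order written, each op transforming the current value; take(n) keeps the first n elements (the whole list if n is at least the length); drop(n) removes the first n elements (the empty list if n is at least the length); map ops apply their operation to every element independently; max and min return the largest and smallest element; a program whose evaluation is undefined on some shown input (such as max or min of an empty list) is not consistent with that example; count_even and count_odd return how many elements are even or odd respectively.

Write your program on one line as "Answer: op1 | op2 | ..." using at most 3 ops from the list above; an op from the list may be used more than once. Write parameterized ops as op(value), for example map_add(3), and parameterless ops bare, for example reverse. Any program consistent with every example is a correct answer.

map_mul(-6) | count_even

Check, running the answer program on each example:
  [39, 23, 23, 23, -45, 32, 47, -45, -17] -> [-234, -138, -138, -138, 270, -192, -282, 270, 102] -> 9
  [19, -32, -14, 40, 36, -14, -1, -1, 43, 21] -> [-114, 192, 84, -240, -216, 84, 6, 6, -258, -126] -> 10
  [31, -43, -3, -50, -15, -8, -31, 16, -12] -> [-186, 258, 18, 300, 90, 48, 186, -96, 72] -> 9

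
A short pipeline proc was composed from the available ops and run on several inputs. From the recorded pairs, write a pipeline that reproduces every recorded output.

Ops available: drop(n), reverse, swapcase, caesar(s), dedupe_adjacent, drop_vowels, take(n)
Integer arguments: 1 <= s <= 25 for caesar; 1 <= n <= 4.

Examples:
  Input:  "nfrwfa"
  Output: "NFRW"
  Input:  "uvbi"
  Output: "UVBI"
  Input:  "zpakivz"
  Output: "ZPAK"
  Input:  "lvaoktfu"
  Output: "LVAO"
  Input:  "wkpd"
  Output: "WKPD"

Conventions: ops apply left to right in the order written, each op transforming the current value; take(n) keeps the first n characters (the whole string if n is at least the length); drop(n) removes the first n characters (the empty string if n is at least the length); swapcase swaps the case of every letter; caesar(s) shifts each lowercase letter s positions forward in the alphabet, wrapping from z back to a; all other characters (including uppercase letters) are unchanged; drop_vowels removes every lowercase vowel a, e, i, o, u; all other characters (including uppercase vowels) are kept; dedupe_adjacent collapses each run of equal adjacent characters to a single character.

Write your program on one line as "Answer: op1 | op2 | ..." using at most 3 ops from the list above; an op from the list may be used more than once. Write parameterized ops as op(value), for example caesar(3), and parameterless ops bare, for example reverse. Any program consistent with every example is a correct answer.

swapcase | take(4)

Check, running the answer program on each example:
  "nfrwfa" -> "NFRWFA" -> "NFRW"
  "uvbi" -> "UVBI" -> "UVBI"
  "zpakivz" -> "ZPAKIVZ" -> "ZPAK"
  "lvaoktfu" -> "LVAOKTFU" -> "LVAO"
  "wkpd" -> "WKPD" -> "WKPD"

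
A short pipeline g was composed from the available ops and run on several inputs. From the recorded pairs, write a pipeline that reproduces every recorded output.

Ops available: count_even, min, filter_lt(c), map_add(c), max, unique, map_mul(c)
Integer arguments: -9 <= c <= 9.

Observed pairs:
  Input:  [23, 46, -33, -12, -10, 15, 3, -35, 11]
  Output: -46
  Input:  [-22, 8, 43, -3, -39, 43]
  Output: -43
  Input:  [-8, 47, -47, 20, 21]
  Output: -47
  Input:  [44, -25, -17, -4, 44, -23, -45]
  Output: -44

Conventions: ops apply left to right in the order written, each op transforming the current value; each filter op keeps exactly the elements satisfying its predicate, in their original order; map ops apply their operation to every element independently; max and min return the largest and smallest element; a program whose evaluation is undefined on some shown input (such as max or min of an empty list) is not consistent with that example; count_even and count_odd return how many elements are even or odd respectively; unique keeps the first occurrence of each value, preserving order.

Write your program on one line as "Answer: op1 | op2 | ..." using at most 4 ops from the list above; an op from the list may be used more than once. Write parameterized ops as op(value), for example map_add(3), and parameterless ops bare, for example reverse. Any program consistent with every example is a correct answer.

map_mul(-1) | filter_lt(-7) | unique | min

Check, running the answer program on each example:
  [23, 46, -33, -12, -10, 15, 3, -35, 11] -> [-23, -46, 33, 12, 10, -15, -3, 35, -11] -> [-23, -46, -15, -11] -> [-23, -46, -15, -11] -> -46
  [-22, 8, 43, -3, -39, 43] -> [22, -8, -43, 3, 39, -43] -> [-8, -43, -43] -> [-8, -43] -> -43
  [-8, 47, -47, 20, 21] -> [8, -47, 47, -20, -21] -> [-47, -20, -21] -> [-47, -20, -21] -> -47
  [44, -25, -17, -4, 44, -23, -45] -> [-44, 25, 17, 4, -44, 23, 45] -> [-44, -44] -> [-44] -> -44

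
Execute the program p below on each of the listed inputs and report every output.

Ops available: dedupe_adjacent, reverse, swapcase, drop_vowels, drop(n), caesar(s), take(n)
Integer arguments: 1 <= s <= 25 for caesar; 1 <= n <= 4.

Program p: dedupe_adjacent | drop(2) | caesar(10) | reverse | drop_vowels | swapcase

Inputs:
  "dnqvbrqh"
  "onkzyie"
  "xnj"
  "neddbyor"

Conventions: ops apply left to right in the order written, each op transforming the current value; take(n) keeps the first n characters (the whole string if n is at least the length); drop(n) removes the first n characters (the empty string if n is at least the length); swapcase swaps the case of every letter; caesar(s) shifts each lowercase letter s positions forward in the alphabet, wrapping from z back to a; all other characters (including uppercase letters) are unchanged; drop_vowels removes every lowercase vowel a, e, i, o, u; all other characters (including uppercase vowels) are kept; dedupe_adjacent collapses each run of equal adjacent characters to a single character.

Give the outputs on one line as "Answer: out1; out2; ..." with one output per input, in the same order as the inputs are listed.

Execution, op by op:
  "dnqvbrqh" -> "dnqvbrqh" -> "qvbrqh" -> "aflbar" -> "rablfa" -> "rblf" -> "RBLF"
  "onkzyie" -> "onkzyie" -> "kzyie" -> "ujiso" -> "osiju" -> "sj" -> "SJ"
  "xnj" -> "xnj" -> "j" -> "t" -> "t" -> "t" -> "T"
  "neddbyor" -> "nedbyor" -> "dbyor" -> "nliyb" -> "byiln" -> "byln" -> "BYLN"

"RBLF"; "SJ"; "T"; "BYLN"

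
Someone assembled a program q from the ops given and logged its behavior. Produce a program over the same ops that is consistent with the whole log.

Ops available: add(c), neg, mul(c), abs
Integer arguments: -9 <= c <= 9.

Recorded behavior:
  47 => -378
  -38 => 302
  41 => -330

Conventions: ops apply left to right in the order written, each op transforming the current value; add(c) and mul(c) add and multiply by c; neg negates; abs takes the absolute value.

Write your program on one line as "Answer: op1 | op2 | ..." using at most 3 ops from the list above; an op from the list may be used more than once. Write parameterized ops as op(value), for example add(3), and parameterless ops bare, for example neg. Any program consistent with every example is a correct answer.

neg | mul(8) | add(-2)

Check, running the answer program on each example:
  47 -> -47 -> -376 -> -378
  -38 -> 38 -> 304 -> 302
  41 -> -41 -> -328 -> -330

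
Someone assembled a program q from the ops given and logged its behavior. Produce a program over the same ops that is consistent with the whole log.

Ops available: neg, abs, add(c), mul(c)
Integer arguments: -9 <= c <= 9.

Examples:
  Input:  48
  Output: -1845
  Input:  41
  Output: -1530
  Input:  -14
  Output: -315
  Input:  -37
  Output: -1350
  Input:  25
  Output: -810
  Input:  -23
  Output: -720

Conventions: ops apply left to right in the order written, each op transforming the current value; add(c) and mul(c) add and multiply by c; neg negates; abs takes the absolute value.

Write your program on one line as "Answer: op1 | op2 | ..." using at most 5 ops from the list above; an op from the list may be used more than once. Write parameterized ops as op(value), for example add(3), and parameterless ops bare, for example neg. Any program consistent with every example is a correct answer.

abs | add(-7) | mul(-9) | mul(5)

Check, running the answer program on each example:
  48 -> 48 -> 41 -> -369 -> -1845
  41 -> 41 -> 34 -> -306 -> -1530
  -14 -> 14 -> 7 -> -63 -> -315
  -37 -> 37 -> 30 -> -270 -> -1350
  25 -> 25 -> 18 -> -162 -> -810
  -23 -> 23 -> 16 -> -144 -> -720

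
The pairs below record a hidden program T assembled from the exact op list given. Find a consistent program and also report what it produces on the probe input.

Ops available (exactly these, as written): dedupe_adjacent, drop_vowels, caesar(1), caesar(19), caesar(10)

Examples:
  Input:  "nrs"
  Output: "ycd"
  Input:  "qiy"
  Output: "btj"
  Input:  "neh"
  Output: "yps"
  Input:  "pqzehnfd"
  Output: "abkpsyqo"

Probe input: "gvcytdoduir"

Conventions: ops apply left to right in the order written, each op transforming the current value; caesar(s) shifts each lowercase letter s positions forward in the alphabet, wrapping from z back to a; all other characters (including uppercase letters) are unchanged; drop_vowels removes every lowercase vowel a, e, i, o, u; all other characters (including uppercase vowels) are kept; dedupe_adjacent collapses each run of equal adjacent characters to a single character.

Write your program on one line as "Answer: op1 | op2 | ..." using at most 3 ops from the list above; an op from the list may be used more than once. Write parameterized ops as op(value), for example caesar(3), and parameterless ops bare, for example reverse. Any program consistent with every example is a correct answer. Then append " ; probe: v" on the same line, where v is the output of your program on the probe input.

caesar(1) | caesar(10) ; probe: "rgnjeozoftc"

Check, running the answer program on each example:
  "nrs" -> "ost" -> "ycd"
  "qiy" -> "rjz" -> "btj"
  "neh" -> "ofi" -> "yps"
  "pqzehnfd" -> "qrafioge" -> "abkpsyqo"
  probe: "gvcytdoduir" -> "hwdzuepevjs" -> "rgnjeozoftc"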